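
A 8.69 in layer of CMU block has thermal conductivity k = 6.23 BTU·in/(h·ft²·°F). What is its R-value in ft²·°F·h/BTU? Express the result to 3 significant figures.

1.39 ft²·°F·h/BTU

R = L/k = 8.69/6.23 = 1.395 ft²·°F·h/BTU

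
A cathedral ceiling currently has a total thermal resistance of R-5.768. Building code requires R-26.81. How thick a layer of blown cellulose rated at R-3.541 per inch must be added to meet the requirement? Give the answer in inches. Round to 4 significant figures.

5.942 in

ΔR = 26.81 − 5.768 = 21.042 ft²·°F·h/BTU
L = ΔR / (R/in) = 21.042/3.541 = 5.9424 in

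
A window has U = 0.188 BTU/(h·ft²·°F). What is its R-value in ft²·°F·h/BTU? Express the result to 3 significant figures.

5.32 ft²·°F·h/BTU

R = 1/U = 1/0.188 = 5.319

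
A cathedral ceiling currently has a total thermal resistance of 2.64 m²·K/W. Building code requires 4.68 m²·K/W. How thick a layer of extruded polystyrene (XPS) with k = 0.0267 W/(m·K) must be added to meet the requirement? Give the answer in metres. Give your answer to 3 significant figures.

ΔR = 4.68 − 2.64 = 2.04 m²·K/W
L = ΔR × k = 2.04 × 0.0267 = 0.05447 m

0.0545 m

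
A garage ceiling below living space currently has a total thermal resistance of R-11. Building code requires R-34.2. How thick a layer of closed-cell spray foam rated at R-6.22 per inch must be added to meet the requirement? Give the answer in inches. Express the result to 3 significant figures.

3.73 in

ΔR = 34.2 − 11 = 23.2 ft²·°F·h/BTU
L = ΔR / (R/in) = 23.2/6.22 = 3.73 in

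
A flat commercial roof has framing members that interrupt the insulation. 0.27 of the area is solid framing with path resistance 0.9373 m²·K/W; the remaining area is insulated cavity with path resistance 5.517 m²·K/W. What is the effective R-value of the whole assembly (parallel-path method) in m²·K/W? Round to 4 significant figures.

U_eff = 0.73/5.517 + 0.27/0.9373 = 0.13232 + 0.28806 = 0.42038
R_eff = 1/U_eff = 2.3788 m²·K/W

2.379 m²·K/W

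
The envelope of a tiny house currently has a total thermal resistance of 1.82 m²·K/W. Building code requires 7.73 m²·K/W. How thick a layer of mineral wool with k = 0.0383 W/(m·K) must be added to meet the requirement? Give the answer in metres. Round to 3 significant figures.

ΔR = 7.73 − 1.82 = 5.91 m²·K/W
L = ΔR × k = 5.91 × 0.0383 = 0.2264 m

0.226 m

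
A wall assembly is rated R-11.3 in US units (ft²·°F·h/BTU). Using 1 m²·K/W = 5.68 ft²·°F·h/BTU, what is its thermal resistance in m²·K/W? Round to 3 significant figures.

R_SI = 11.3/5.68 = 1.989

1.99 m²·K/W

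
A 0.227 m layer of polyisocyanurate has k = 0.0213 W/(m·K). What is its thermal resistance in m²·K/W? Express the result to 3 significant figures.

R = L/k = 0.227/0.0213 = 10.66 m²·K/W

10.7 m²·K/W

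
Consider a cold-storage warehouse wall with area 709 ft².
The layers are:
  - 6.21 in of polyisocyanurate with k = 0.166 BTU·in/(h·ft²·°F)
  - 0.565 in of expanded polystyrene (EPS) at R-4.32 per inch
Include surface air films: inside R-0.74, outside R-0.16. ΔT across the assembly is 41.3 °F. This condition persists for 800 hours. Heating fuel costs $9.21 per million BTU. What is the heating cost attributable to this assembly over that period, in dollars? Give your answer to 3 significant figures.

6.21/0.166 = 37.41
0.565 × 4.32 = 2.441
R_total = 0.74 + 37.41 + 2.441 + 0.16 = 40.75 ft²·°F·h/BTU
Q = 709 × 41.3 / 40.75 = 718.6 BTU/h
E = 718.6 × 800 = 574800 BTU
Cost = 574800/10⁶ × 9.21 = $5.294

5.29 dollars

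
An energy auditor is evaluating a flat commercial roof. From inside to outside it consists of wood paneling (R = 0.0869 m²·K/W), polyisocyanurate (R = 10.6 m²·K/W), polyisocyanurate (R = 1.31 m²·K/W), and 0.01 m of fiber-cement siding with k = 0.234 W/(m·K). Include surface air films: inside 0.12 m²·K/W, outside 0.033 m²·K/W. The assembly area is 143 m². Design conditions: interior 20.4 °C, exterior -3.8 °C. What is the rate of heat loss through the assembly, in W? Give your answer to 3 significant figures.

0.01/0.234 = 0.04274
R_total = 0.12 + 0.0869 + 10.6 + 1.31 + 0.04274 + 0.033 = 12.19 m²·K/W
Q = A·ΔT/R = 143 × (20.4 − (-3.8)) / 12.19 = 283.8 W

284 W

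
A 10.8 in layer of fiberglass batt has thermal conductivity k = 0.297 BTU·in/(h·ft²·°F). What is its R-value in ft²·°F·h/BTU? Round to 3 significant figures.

R = L/k = 10.8/0.297 = 36.36 ft²·°F·h/BTU

36.4 ft²·°F·h/BTU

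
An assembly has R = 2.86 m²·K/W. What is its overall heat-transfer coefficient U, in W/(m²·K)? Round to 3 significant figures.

U = 1/R = 1/2.86 = 0.3497

0.350 W/(m²·K)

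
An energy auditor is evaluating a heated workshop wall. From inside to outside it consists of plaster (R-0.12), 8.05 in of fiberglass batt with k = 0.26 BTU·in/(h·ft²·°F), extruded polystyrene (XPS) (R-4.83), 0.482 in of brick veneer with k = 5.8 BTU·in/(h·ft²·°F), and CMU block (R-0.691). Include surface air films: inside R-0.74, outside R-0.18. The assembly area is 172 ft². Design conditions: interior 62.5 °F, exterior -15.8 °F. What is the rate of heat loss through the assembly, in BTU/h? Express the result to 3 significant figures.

358 BTU/h

8.05/0.26 = 30.96
0.482/5.8 = 0.0831
R_total = 0.74 + 0.12 + 30.96 + 4.83 + 0.0831 + 0.691 + 0.18 = 37.61 ft²·°F·h/BTU
Q = A·ΔT/R = 172 × (62.5 − (-15.8)) / 37.61 = 358.1 BTU/h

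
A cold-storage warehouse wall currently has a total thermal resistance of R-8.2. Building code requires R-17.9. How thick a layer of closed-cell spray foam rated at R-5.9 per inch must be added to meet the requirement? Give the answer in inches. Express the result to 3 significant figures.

1.64 in

ΔR = 17.9 − 8.2 = 9.7 ft²·°F·h/BTU
L = ΔR / (R/in) = 9.7/5.9 = 1.644 in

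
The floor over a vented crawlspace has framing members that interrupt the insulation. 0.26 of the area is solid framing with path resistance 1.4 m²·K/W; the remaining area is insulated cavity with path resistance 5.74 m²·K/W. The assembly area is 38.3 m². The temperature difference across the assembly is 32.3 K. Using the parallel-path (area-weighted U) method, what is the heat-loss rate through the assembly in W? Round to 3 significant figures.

U_eff = 0.74/5.74 + 0.26/1.4 = 0.1289 + 0.1857 = 0.3146
R_eff = 1/U_eff = 3.178 m²·K/W
Q = 38.3 × 32.3 / 3.178 = 389.2 W

389 W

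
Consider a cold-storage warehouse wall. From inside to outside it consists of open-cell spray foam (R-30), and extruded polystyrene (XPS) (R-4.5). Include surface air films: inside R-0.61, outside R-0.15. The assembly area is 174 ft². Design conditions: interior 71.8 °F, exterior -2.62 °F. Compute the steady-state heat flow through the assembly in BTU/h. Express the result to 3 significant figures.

367 BTU/h

R_total = 0.61 + 30 + 4.5 + 0.15 = 35.26 ft²·°F·h/BTU
Q = A·ΔT/R = 174 × (71.8 − (-2.62)) / 35.26 = 367.2 BTU/h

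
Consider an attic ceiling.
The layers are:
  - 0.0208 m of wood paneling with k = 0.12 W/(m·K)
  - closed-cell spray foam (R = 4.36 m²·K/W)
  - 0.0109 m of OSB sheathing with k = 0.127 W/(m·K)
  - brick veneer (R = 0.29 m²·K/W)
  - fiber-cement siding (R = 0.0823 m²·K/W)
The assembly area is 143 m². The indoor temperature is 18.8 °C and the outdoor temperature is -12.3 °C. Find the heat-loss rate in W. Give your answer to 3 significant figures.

891 W

0.0208/0.12 = 0.1733
0.0109/0.127 = 0.08583
R_total = 0.1733 + 4.36 + 0.08583 + 0.29 + 0.0823 = 4.991 m²·K/W
Q = A·ΔT/R = 143 × (18.8 − (-12.3)) / 4.991 = 891 W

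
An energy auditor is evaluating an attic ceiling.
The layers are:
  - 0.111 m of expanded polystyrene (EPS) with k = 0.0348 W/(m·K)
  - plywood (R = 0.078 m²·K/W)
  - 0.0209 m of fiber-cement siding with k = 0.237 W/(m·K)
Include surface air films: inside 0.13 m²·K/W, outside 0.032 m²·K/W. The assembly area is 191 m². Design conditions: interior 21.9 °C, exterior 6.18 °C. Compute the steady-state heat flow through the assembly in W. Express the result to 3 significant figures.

854 W

0.111/0.0348 = 3.19
0.0209/0.237 = 0.08819
R_total = 0.13 + 3.19 + 0.078 + 0.08819 + 0.032 = 3.518 m²·K/W
Q = A·ΔT/R = 191 × (21.9 − 6.18) / 3.518 = 853.5 W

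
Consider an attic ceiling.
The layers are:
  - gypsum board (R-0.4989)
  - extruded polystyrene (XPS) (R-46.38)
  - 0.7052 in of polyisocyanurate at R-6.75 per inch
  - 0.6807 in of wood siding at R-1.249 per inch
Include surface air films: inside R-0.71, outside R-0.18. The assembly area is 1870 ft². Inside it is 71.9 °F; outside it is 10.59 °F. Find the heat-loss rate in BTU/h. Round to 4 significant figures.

2148 BTU/h

0.7052 × 6.75 = 4.7601
0.6807 × 1.249 = 0.85019
R_total = 0.71 + 0.4989 + 46.38 + 4.7601 + 0.85019 + 0.18 = 53.379 ft²·°F·h/BTU
Q = A·ΔT/R = 1870 × (71.9 − 10.59) / 53.379 = 2147.8 BTU/h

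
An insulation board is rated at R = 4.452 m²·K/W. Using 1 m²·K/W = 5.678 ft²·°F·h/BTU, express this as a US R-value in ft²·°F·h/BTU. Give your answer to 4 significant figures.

R_US = 4.452 × 5.678 = 25.278

25.28 ft²·°F·h/BTU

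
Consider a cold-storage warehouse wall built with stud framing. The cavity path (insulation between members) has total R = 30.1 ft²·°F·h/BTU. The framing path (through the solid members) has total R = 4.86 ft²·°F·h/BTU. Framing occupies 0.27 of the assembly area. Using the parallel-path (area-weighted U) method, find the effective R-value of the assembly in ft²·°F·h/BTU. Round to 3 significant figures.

U_eff = 0.73/30.1 + 0.27/4.86 = 0.02425 + 0.05556 = 0.07981
R_eff = 1/U_eff = 12.53 ft²·°F·h/BTU

12.5 ft²·°F·h/BTU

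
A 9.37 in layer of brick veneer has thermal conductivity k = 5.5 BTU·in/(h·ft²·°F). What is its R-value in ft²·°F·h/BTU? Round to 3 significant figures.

1.70 ft²·°F·h/BTU

R = L/k = 9.37/5.5 = 1.704 ft²·°F·h/BTU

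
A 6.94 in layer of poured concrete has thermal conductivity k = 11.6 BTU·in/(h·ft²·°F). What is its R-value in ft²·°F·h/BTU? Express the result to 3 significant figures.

R = L/k = 6.94/11.6 = 0.5983 ft²·°F·h/BTU

0.598 ft²·°F·h/BTU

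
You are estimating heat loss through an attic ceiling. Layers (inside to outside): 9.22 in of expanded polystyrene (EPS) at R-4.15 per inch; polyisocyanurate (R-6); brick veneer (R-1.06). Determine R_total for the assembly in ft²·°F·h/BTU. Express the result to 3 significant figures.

45.3 ft²·°F·h/BTU

9.22 × 4.15 = 38.26
R_total = 38.26 + 6 + 1.06 = 45.32 ft²·°F·h/BTU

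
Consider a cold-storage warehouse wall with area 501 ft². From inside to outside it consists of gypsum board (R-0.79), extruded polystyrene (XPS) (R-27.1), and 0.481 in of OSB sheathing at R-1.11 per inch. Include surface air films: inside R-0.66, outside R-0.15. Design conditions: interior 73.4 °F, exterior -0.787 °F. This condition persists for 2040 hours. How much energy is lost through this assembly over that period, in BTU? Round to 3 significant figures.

2590000 BTU

0.481 × 1.11 = 0.5339
R_total = 0.66 + 0.79 + 27.1 + 0.5339 + 0.15 = 29.23 ft²·°F·h/BTU
Q = 501 × (73.4 − (-0.787)) / 29.23 = 1271 BTU/h
E = 1271 × 2040 = 2594000 BTU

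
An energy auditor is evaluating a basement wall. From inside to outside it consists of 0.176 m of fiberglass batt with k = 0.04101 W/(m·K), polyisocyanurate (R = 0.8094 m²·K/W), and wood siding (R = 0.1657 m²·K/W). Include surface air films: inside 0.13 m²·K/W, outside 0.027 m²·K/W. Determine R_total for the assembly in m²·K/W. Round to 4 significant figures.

5.424 m²·K/W

0.176/0.04101 = 4.2916
R_total = 0.13 + 4.2916 + 0.8094 + 0.1657 + 0.027 = 5.4237 m²·K/W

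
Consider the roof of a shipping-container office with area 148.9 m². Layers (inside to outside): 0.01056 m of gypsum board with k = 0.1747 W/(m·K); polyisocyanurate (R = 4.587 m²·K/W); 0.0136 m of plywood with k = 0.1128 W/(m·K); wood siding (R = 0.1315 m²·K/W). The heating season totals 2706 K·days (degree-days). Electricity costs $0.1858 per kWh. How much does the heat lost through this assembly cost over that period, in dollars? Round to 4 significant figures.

366.7 dollars

0.01056/0.1747 = 0.060446
0.0136/0.1128 = 0.12057
R_total = 0.060446 + 4.587 + 0.12057 + 0.1315 = 4.8995 m²·K/W
E = A × HDD × 24 / R / 1000 = 148.9 × 2706 × 24 / 4.8995 / 1000 = 1973.7 kWh
Cost = 1973.7 × 0.1858 = $366.71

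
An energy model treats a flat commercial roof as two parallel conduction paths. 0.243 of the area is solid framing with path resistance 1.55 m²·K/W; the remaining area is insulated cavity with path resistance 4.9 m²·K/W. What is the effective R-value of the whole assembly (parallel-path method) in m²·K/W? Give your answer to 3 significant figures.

U_eff = 0.757/4.9 + 0.243/1.55 = 0.1545 + 0.1568 = 0.3113
R_eff = 1/U_eff = 3.213 m²·K/W

3.21 m²·K/W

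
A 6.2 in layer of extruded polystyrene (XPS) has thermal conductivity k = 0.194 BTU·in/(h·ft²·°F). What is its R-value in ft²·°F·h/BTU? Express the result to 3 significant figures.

32.0 ft²·°F·h/BTU

R = L/k = 6.2/0.194 = 31.96 ft²·°F·h/BTU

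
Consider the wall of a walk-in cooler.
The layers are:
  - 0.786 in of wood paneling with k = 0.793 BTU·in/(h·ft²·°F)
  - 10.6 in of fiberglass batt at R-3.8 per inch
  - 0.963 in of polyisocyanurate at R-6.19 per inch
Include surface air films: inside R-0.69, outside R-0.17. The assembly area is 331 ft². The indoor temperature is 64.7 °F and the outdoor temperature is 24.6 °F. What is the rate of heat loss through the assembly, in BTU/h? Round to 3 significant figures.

0.786/0.793 = 0.9912
10.6 × 3.8 = 40.28
0.963 × 6.19 = 5.961
R_total = 0.69 + 0.9912 + 40.28 + 5.961 + 0.17 = 48.09 ft²·°F·h/BTU
Q = A·ΔT/R = 331 × (64.7 − 24.6) / 48.09 = 276 BTU/h

276 BTU/h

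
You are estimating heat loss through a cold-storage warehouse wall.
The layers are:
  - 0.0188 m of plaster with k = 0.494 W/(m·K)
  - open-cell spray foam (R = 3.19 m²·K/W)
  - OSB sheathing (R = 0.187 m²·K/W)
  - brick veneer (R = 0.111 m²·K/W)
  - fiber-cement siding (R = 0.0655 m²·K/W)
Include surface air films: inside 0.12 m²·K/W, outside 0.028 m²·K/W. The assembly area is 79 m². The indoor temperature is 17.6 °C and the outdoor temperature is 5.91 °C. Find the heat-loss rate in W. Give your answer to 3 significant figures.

0.0188/0.494 = 0.03806
R_total = 0.12 + 0.03806 + 3.19 + 0.187 + 0.111 + 0.0655 + 0.028 = 3.74 m²·K/W
Q = A·ΔT/R = 79 × (17.6 − 5.91) / 3.74 = 247 W

247 W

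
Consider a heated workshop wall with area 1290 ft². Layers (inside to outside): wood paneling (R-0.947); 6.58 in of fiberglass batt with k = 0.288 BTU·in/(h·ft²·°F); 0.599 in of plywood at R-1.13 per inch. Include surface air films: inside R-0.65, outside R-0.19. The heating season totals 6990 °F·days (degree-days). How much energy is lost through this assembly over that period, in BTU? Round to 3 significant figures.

6.58/0.288 = 22.85
0.599 × 1.13 = 0.6769
R_total = 0.65 + 0.947 + 22.85 + 0.6769 + 0.19 = 25.31 ft²·°F·h/BTU
E = A × HDD × 24 / R = 1290 × 6990 × 24 / 25.31 = 8550000 BTU

8550000 BTU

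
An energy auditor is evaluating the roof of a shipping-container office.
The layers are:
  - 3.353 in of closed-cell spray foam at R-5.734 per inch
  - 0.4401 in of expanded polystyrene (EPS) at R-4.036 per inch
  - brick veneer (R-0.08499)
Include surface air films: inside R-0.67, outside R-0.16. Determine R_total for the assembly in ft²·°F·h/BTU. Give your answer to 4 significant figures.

3.353 × 5.734 = 19.226
0.4401 × 4.036 = 1.7762
R_total = 0.67 + 19.226 + 1.7762 + 0.08499 + 0.16 = 21.917 ft²·°F·h/BTU

21.92 ft²·°F·h/BTU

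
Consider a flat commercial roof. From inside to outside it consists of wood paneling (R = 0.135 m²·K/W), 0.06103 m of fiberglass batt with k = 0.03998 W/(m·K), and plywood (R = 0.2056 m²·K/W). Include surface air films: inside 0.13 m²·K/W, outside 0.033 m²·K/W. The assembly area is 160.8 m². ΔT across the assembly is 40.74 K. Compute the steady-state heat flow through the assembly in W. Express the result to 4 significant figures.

3227 W

0.06103/0.03998 = 1.5265
R_total = 0.13 + 0.135 + 1.5265 + 0.2056 + 0.033 = 2.0301 m²·K/W
Q = A·ΔT/R = 160.8 × 40.74 / 2.0301 = 3226.9 W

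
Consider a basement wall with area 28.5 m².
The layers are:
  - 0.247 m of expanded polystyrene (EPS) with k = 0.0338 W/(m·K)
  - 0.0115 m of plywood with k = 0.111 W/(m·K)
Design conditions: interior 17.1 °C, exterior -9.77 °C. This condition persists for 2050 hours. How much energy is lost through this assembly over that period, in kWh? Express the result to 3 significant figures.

212 kWh

0.247/0.0338 = 7.308
0.0115/0.111 = 0.1036
R_total = 7.308 + 0.1036 = 7.411 m²·K/W
Q = 28.5 × (17.1 − (-9.77)) / 7.411 = 103.3 W
E = 103.3 W × 2050 h / 1000 = 211.8 kWh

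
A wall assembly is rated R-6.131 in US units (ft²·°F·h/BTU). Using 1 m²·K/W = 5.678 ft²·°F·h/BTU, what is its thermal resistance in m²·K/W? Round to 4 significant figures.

1.080 m²·K/W

R_SI = 6.131/5.678 = 1.0798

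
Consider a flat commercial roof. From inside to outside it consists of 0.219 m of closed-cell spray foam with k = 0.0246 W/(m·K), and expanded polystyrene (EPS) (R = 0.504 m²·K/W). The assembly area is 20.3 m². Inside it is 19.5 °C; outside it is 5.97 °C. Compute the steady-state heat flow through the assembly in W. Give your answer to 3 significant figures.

29.2 W

0.219/0.0246 = 8.902
R_total = 8.902 + 0.504 = 9.406 m²·K/W
Q = A·ΔT/R = 20.3 × (19.5 − 5.97) / 9.406 = 29.2 W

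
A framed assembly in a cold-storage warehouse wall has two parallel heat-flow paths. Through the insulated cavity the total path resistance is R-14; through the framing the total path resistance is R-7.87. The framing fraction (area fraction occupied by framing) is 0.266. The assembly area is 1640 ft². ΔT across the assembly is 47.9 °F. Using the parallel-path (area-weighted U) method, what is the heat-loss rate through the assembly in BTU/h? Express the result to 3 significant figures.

U_eff = 0.734/14 + 0.266/7.87 = 0.05243 + 0.0338 = 0.08623
R_eff = 1/U_eff = 11.6 ft²·°F·h/BTU
Q = 1640 × 47.9 / 11.6 = 6774 BTU/h

6770 BTU/h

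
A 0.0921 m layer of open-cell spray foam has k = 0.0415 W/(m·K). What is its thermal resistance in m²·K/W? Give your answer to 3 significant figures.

R = L/k = 0.0921/0.0415 = 2.219 m²·K/W

2.22 m²·K/W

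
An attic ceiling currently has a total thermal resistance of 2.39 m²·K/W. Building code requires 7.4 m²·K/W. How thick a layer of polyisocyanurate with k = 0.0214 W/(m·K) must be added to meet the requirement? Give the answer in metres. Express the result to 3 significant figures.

0.107 m

ΔR = 7.4 − 2.39 = 5.01 m²·K/W
L = ΔR × k = 5.01 × 0.0214 = 0.1072 m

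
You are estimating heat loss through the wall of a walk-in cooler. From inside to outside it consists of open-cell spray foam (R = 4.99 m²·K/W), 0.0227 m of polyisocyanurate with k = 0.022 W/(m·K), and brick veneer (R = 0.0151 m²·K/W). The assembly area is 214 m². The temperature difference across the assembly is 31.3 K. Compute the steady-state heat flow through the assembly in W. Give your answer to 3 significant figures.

0.0227/0.022 = 1.032
R_total = 4.99 + 1.032 + 0.0151 = 6.037 m²·K/W
Q = A·ΔT/R = 214 × 31.3 / 6.037 = 1110 W

1110 W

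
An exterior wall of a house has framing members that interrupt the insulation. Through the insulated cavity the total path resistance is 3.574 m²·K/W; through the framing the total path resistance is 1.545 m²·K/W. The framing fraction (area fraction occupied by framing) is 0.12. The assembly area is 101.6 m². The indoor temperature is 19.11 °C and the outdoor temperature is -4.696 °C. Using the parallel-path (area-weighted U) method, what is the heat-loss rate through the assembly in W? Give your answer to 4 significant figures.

783.4 W

U_eff = 0.88/3.574 + 0.12/1.545 = 0.24622 + 0.07767 = 0.32389
R_eff = 1/U_eff = 3.0874 m²·K/W
Q = 101.6 × (19.11 − (-4.696)) / 3.0874 = 783.4 W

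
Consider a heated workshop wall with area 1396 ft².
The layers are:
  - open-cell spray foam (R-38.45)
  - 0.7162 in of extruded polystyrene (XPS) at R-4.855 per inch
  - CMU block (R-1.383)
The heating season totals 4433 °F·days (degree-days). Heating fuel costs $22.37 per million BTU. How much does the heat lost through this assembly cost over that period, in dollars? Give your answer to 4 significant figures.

0.7162 × 4.855 = 3.4772
R_total = 38.45 + 3.4772 + 1.383 = 43.31 ft²·°F·h/BTU
E = A × HDD × 24 / R = 1396 × 4433 × 24 / 43.31 = 3429300 BTU
Cost = 3429300/10⁶ × 22.37 = $76.713

76.71 dollars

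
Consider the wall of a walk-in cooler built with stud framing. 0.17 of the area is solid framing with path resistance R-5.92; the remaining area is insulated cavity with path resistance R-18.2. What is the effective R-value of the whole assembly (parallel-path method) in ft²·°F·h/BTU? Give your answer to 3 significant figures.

13.5 ft²·°F·h/BTU

U_eff = 0.83/18.2 + 0.17/5.92 = 0.0456 + 0.02872 = 0.07432
R_eff = 1/U_eff = 13.46 ft²·°F·h/BTU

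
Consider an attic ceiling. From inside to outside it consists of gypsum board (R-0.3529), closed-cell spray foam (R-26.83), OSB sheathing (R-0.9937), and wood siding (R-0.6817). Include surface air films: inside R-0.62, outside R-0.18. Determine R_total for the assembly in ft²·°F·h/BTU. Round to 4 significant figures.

R_total = 0.62 + 0.3529 + 26.83 + 0.9937 + 0.6817 + 0.18 = 29.658 ft²·°F·h/BTU

29.66 ft²·°F·h/BTU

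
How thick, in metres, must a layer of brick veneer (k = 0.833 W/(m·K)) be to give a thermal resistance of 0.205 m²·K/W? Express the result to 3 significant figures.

L = R·k = 0.205 × 0.833 = 0.1708 m

0.171 m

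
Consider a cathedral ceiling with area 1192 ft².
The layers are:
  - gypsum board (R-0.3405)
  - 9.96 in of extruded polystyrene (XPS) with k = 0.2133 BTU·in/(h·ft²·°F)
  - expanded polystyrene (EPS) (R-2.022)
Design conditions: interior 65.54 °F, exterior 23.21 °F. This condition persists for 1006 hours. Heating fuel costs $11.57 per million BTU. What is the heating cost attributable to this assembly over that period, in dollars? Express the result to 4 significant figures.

9.96/0.2133 = 46.695
R_total = 0.3405 + 46.695 + 2.022 = 49.057 ft²·°F·h/BTU
Q = 1192 × (65.54 − 23.21) / 49.057 = 1028.5 BTU/h
E = 1028.5 × 1006 = 1034700 BTU
Cost = 1034700/10⁶ × 11.57 = $11.972

11.97 dollars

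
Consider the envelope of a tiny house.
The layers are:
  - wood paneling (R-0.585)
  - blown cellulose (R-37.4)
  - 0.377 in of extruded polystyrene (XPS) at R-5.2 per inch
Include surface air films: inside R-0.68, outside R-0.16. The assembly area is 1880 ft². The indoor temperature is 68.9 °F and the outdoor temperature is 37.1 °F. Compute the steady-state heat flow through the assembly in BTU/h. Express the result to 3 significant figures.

1470 BTU/h

0.377 × 5.2 = 1.96
R_total = 0.68 + 0.585 + 37.4 + 1.96 + 0.16 = 40.79 ft²·°F·h/BTU
Q = A·ΔT/R = 1880 × (68.9 − 37.1) / 40.79 = 1466 BTU/h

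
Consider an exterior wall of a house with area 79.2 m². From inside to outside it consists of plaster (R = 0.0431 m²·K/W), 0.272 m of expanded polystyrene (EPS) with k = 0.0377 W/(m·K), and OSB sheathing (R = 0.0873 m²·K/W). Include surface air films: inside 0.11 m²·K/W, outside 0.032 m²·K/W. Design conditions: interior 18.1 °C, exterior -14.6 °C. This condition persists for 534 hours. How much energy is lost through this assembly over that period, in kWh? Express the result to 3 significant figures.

0.272/0.0377 = 7.215
R_total = 0.11 + 0.0431 + 7.215 + 0.0873 + 0.032 = 7.487 m²·K/W
Q = 79.2 × (18.1 − (-14.6)) / 7.487 = 345.9 W
E = 345.9 W × 534 h / 1000 = 184.7 kWh

185 kWh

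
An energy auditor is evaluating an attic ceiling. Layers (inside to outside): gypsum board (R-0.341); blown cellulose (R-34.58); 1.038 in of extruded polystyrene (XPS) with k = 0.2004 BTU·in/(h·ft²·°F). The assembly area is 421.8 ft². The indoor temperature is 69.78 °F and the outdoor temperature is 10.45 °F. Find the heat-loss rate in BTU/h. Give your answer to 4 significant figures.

1.038/0.2004 = 5.1796
R_total = 0.341 + 34.58 + 5.1796 = 40.101 ft²·°F·h/BTU
Q = A·ΔT/R = 421.8 × (69.78 − 10.45) / 40.101 = 624.06 BTU/h

624.1 BTU/h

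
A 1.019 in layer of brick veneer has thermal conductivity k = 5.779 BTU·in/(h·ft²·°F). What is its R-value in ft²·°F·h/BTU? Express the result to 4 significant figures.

0.1763 ft²·°F·h/BTU

R = L/k = 1.019/5.779 = 0.17633 ft²·°F·h/BTU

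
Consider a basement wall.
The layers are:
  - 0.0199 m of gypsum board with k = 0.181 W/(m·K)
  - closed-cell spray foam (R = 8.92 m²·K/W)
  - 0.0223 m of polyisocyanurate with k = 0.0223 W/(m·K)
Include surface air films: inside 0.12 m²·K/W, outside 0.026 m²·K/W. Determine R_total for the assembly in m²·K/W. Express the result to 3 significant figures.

0.0199/0.181 = 0.1099
0.0223/0.0223 = 1
R_total = 0.12 + 0.1099 + 8.92 + 1 + 0.026 = 10.18 m²·K/W

10.2 m²·K/W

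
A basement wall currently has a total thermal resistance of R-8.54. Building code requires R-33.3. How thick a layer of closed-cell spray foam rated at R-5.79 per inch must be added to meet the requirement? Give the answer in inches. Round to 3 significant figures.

ΔR = 33.3 − 8.54 = 24.76 ft²·°F·h/BTU
L = ΔR / (R/in) = 24.76/5.79 = 4.276 in

4.28 in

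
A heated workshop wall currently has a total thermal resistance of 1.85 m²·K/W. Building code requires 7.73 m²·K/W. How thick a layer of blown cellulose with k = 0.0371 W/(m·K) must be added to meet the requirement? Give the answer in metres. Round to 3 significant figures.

0.218 m

ΔR = 7.73 − 1.85 = 5.88 m²·K/W
L = ΔR × k = 5.88 × 0.0371 = 0.2181 m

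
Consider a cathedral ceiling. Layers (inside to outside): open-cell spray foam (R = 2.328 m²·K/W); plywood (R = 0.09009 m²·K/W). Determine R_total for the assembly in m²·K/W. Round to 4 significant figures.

R_total = 2.328 + 0.09009 = 2.4181 m²·K/W

2.418 m²·K/W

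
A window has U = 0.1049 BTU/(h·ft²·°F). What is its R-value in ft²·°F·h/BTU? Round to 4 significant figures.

9.533 ft²·°F·h/BTU

R = 1/U = 1/0.1049 = 9.5329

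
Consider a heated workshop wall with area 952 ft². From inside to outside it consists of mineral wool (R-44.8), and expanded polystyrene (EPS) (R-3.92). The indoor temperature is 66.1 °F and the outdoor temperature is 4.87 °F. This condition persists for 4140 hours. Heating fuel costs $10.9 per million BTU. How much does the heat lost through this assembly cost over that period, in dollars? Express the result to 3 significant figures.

54.0 dollars

R_total = 44.8 + 3.92 = 48.72 ft²·°F·h/BTU
Q = 952 × (66.1 − 4.87) / 48.72 = 1196 BTU/h
E = 1196 × 4140 = 4953000 BTU
Cost = 4953000/10⁶ × 10.9 = $53.99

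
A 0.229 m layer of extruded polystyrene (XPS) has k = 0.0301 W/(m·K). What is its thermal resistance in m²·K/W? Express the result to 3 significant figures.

R = L/k = 0.229/0.0301 = 7.608 m²·K/W

7.61 m²·K/W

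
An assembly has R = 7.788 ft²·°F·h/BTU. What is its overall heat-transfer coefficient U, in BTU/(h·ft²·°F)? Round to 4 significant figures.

U = 1/R = 1/7.788 = 0.1284

0.1284 BTU/(h·ft²·°F)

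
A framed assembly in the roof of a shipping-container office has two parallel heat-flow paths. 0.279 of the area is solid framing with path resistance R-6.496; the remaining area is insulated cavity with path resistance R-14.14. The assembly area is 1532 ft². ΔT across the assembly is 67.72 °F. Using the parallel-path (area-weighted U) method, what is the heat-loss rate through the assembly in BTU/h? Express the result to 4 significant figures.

U_eff = 0.721/14.14 + 0.279/6.496 = 0.05099 + 0.04295 = 0.09394
R_eff = 1/U_eff = 10.645 ft²·°F·h/BTU
Q = 1532 × 67.72 / 10.645 = 9746 BTU/h

9746 BTU/h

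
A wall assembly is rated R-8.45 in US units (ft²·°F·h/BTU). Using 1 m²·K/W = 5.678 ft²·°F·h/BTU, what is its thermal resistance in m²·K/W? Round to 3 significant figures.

1.49 m²·K/W

R_SI = 8.45/5.678 = 1.488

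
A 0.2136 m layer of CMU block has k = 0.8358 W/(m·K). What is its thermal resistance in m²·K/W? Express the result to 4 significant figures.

0.2556 m²·K/W

R = L/k = 0.2136/0.8358 = 0.25556 m²·K/W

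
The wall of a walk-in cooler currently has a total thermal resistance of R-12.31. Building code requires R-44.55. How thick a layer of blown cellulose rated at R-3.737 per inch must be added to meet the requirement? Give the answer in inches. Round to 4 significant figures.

8.627 in

ΔR = 44.55 − 12.31 = 32.24 ft²·°F·h/BTU
L = ΔR / (R/in) = 32.24/3.737 = 8.6272 in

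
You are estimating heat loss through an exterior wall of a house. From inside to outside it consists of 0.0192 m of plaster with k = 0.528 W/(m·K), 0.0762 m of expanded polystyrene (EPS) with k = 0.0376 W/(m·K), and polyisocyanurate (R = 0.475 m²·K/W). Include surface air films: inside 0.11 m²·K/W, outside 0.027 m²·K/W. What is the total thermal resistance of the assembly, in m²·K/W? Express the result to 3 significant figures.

2.67 m²·K/W

0.0192/0.528 = 0.03636
0.0762/0.0376 = 2.027
R_total = 0.11 + 0.03636 + 2.027 + 0.475 + 0.027 = 2.675 m²·K/W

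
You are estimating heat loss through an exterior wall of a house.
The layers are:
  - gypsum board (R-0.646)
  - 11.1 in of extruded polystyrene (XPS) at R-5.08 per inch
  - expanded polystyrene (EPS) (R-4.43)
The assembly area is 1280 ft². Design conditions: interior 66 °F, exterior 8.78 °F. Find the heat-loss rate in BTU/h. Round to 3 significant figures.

1190 BTU/h

11.1 × 5.08 = 56.39
R_total = 0.646 + 56.39 + 4.43 = 61.46 ft²·°F·h/BTU
Q = A·ΔT/R = 1280 × (66 − 8.78) / 61.46 = 1192 BTU/h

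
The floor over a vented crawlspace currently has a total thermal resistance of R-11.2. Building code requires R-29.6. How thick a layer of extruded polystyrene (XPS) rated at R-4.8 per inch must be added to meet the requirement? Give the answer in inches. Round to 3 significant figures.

3.83 in

ΔR = 29.6 − 11.2 = 18.4 ft²·°F·h/BTU
L = ΔR / (R/in) = 18.4/4.8 = 3.833 in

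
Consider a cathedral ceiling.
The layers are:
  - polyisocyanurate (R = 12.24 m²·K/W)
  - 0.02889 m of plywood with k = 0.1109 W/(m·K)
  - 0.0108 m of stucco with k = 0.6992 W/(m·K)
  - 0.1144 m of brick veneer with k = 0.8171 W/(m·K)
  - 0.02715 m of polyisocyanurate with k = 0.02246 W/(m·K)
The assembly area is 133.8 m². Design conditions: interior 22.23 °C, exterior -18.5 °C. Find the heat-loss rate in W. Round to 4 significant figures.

393.1 W

0.02889/0.1109 = 0.2605
0.0108/0.6992 = 0.015446
0.1144/0.8171 = 0.14001
0.02715/0.02246 = 1.2088
R_total = 12.24 + 0.2605 + 0.015446 + 0.14001 + 1.2088 = 13.865 m²·K/W
Q = A·ΔT/R = 133.8 × (22.23 − (-18.5)) / 13.865 = 393.06 W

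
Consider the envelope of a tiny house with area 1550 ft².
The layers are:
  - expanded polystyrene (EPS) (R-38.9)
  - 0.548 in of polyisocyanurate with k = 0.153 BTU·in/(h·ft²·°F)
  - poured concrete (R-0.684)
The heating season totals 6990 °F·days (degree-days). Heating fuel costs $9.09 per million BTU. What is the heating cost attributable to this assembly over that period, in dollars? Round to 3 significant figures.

0.548/0.153 = 3.582
R_total = 38.9 + 3.582 + 0.684 = 43.17 ft²·°F·h/BTU
E = A × HDD × 24 / R = 1550 × 6990 × 24 / 43.17 = 6024000 BTU
Cost = 6024000/10⁶ × 9.09 = $54.76

54.8 dollars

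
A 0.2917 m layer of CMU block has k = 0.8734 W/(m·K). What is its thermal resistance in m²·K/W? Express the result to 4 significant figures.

0.3340 m²·K/W

R = L/k = 0.2917/0.8734 = 0.33398 m²·K/W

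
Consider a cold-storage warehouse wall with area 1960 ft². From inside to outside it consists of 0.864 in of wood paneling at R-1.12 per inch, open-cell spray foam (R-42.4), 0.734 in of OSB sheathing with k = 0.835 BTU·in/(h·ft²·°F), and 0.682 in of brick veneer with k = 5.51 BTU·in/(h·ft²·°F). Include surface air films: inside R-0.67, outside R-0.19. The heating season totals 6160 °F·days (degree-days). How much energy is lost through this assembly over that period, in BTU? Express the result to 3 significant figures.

0.864 × 1.12 = 0.9677
0.734/0.835 = 0.879
0.682/5.51 = 0.1238
R_total = 0.67 + 0.9677 + 42.4 + 0.879 + 0.1238 + 0.19 = 45.23 ft²·°F·h/BTU
E = A × HDD × 24 / R = 1960 × 6160 × 24 / 45.23 = 6406000 BTU

6410000 BTU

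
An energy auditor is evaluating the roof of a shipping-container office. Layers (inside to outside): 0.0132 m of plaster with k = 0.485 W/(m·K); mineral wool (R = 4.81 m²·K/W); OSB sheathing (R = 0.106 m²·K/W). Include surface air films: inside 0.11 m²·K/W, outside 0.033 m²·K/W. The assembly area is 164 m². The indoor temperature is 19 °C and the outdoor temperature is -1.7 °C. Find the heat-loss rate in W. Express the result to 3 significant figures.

0.0132/0.485 = 0.02722
R_total = 0.11 + 0.02722 + 4.81 + 0.106 + 0.033 = 5.086 m²·K/W
Q = A·ΔT/R = 164 × (19 − (-1.7)) / 5.086 = 667.5 W

667 W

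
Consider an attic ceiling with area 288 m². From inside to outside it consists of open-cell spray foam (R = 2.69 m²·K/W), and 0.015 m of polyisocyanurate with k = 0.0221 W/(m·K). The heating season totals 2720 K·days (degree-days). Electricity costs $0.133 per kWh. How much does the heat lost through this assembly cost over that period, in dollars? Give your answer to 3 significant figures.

0.015/0.0221 = 0.6787
R_total = 2.69 + 0.6787 = 3.369 m²·K/W
E = A × HDD × 24 / R / 1000 = 288 × 2720 × 24 / 3.369 / 1000 = 5581 kWh
Cost = 5581 × 0.133 = $742.3

742 dollars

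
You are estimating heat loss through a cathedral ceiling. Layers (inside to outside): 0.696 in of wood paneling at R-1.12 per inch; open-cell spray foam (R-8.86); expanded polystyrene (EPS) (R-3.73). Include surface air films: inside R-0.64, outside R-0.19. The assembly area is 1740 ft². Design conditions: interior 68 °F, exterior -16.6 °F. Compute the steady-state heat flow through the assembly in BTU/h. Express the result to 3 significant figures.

0.696 × 1.12 = 0.7795
R_total = 0.64 + 0.7795 + 8.86 + 3.73 + 0.19 = 14.2 ft²·°F·h/BTU
Q = A·ΔT/R = 1740 × (68 − (-16.6)) / 14.2 = 10370 BTU/h

10400 BTU/h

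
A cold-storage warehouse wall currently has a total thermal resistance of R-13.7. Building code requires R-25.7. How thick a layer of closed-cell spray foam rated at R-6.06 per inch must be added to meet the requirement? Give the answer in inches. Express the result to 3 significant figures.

1.98 in

ΔR = 25.7 − 13.7 = 12 ft²·°F·h/BTU
L = ΔR / (R/in) = 12/6.06 = 1.98 in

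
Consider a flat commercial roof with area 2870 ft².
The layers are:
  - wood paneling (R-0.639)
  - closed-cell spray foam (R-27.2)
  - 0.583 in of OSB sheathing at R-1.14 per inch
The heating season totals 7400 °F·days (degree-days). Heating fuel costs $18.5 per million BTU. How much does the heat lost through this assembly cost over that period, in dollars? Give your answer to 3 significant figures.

331 dollars

0.583 × 1.14 = 0.6646
R_total = 0.639 + 27.2 + 0.6646 = 28.5 ft²·°F·h/BTU
E = A × HDD × 24 / R = 2870 × 7400 × 24 / 28.5 = 17880000 BTU
Cost = 17880000/10⁶ × 18.5 = $330.8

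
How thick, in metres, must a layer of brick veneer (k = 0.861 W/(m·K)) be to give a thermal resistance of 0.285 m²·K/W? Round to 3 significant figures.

L = R·k = 0.285 × 0.861 = 0.2454 m

0.245 m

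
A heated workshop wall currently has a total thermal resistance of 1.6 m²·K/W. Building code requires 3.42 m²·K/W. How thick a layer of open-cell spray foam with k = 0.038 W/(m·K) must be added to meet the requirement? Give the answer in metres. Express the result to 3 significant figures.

ΔR = 3.42 − 1.6 = 1.82 m²·K/W
L = ΔR × k = 1.82 × 0.038 = 0.06916 m

0.0692 m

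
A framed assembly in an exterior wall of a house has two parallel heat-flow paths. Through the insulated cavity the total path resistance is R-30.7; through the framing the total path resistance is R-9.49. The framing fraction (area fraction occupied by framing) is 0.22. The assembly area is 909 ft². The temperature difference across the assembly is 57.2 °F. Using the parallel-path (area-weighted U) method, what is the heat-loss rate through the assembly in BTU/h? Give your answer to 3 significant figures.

2530 BTU/h

U_eff = 0.78/30.7 + 0.22/9.49 = 0.02541 + 0.02318 = 0.04859
R_eff = 1/U_eff = 20.58 ft²·°F·h/BTU
Q = 909 × 57.2 / 20.58 = 2526 BTU/h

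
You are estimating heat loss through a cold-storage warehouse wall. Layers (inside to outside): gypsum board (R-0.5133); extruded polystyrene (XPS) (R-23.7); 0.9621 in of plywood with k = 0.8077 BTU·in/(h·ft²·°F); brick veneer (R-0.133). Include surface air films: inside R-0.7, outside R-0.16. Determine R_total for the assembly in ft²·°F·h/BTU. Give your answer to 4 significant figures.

26.40 ft²·°F·h/BTU

0.9621/0.8077 = 1.1912
R_total = 0.7 + 0.5133 + 23.7 + 1.1912 + 0.133 + 0.16 = 26.397 ft²·°F·h/BTU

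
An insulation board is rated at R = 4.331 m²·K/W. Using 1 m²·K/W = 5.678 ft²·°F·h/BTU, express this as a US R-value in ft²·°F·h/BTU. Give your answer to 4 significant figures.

24.59 ft²·°F·h/BTU

R_US = 4.331 × 5.678 = 24.591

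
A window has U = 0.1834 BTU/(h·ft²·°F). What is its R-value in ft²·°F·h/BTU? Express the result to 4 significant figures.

5.453 ft²·°F·h/BTU

R = 1/U = 1/0.1834 = 5.4526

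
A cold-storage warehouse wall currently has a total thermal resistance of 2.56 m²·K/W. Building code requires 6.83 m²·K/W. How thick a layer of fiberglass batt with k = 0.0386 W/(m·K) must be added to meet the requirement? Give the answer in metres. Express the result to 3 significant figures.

ΔR = 6.83 − 2.56 = 4.27 m²·K/W
L = ΔR × k = 4.27 × 0.0386 = 0.1648 m

0.165 m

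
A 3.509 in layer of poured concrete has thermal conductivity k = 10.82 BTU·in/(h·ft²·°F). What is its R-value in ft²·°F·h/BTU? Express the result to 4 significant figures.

R = L/k = 3.509/10.82 = 0.32431 ft²·°F·h/BTU

0.3243 ft²·°F·h/BTU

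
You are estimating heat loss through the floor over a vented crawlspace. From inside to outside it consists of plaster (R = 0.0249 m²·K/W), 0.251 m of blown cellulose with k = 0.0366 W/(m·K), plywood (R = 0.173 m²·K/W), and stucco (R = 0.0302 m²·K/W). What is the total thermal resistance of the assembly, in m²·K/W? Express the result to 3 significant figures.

0.251/0.0366 = 6.858
R_total = 0.0249 + 6.858 + 0.173 + 0.0302 = 7.086 m²·K/W

7.09 m²·K/W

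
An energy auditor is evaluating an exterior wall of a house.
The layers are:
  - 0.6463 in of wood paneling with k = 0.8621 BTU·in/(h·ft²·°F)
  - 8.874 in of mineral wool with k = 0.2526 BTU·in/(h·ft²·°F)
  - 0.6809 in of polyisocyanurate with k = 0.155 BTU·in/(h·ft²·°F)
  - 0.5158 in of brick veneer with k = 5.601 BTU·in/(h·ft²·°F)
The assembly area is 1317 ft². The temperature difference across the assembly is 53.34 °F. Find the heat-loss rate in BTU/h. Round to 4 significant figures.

0.6463/0.8621 = 0.74968
8.874/0.2526 = 35.131
0.6809/0.155 = 4.3929
0.5158/5.601 = 0.092091
R_total = 0.74968 + 35.131 + 4.3929 + 0.092091 = 40.365 ft²·°F·h/BTU
Q = A·ΔT/R = 1317 × 53.34 / 40.365 = 1740.3 BTU/h

1740 BTU/h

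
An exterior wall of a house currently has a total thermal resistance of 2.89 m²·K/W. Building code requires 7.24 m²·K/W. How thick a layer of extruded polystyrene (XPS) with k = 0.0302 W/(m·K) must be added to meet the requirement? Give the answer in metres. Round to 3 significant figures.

ΔR = 7.24 − 2.89 = 4.35 m²·K/W
L = ΔR × k = 4.35 × 0.0302 = 0.1314 m

0.131 m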